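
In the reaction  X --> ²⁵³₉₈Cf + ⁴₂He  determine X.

Fm-257

Conserve mass number: A = 253 + 4, so A = 257.
Conserve atomic number: Z = 98 + 2, so Z = 100.
Z = 100 is fermium, so the species is ²⁵⁷₁₀₀Fm.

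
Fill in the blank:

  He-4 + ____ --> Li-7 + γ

Conserve mass number: 4 + A = 7 + 0, so A = 3.
Conserve atomic number: 2 + Z = 3 + 0, so Z = 1.
A = 3 and Z = 1 is H-3 — a triton.

triton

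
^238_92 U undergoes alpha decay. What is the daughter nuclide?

Alpha decay: mass number changes by -4, atomic number by -2.
A: 238 − 4 = 234; Z: 92 − 2 = 90.
Z = 90 is thorium, so the daughter is ^234_90 Th.

Th-234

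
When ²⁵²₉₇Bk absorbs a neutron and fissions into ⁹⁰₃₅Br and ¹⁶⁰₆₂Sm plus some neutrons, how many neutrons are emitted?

Conserve mass number: 253 = 90 + 160 + k, so k = 253 − 250 = 3.
Check atomic number: 97 = 35 + 62 + 0 = 97. ✓

3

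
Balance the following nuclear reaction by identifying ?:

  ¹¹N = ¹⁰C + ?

proton

Conserve mass number: 11 = 10 + A, so A = 1.
Conserve atomic number: 7 = 6 + Z, so Z = 1.
A = 1 and Z = 1 is ¹H — a proton.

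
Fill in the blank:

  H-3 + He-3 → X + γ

Li-6

Conserve mass number: 3 + 3 = A + 0, so A = 6.
Conserve atomic number: 1 + 2 = Z + 0, so Z = 3.
Z = 3 is lithium, so the species is Li-6.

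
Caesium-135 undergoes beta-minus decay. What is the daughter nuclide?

Beta-minus decay: mass number changes by +0, atomic number by +1.
A: 135 = 135; Z: 55 + 1 = 56.
Z = 56 is barium, so the daughter is barium-135.

Ba-135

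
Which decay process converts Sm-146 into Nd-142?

ΔA = 142 − 146 = -4; ΔZ = 60 − 62 = -2.
A drops by 4 and Z drops by 2 — the signature of alpha emission.

alpha decay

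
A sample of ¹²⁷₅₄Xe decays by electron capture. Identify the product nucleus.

I-127

Electron capture: mass number changes by +0, atomic number by -1.
A: 127 = 127; Z: 54 − 1 = 53.
Z = 53 is iodine, so the daughter is ¹²⁷₅₃I.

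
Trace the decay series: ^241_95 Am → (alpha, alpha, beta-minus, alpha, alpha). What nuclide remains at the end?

Ra-225

Start: (A, Z) = (241, 95).
After α: (237, 93).
After α: (233, 91).
After β⁻: (233, 92).
After α: (229, 90).
After α: (225, 88).
Z = 88 is radium.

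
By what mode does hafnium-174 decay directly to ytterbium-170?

alpha decay

ΔA = 170 − 174 = -4; ΔZ = 70 − 72 = -2.
A drops by 4 and Z drops by 2 — the signature of alpha emission.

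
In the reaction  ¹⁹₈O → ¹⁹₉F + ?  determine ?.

beta-minus particle

Conserve mass number: 19 = 19 + A, so A = 0.
Conserve atomic number: 8 = 9 + Z, so Z = -1.
A = 0 and Z = -1 is ⁰₋₁e — a beta-minus particle.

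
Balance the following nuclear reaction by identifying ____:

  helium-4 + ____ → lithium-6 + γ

deuteron

Conserve mass number: 4 + A = 6 + 0, so A = 2.
Conserve atomic number: 2 + Z = 3 + 0, so Z = 1.
A = 2 and Z = 1 is hydrogen-2 — a deuteron.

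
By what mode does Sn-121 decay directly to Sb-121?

beta-minus decay

ΔA = 121 − 121 = 0; ΔZ = 51 − 50 = +1.
A is unchanged and Z rises by 1 — a neutron has become a proton (β⁻ decay).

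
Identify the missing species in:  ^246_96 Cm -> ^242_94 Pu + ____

alpha particle

Conserve mass number: 246 = 242 + A, so A = 4.
Conserve atomic number: 96 = 94 + Z, so Z = 2.
A = 4 and Z = 2 is ^4_2 He — an alpha particle.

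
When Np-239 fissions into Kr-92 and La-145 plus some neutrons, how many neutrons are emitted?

Conserve mass number: 239 = 92 + 145 + k, so k = 239 − 237 = 2.
Check atomic number: 93 = 36 + 57 + 0 = 93. ✓

2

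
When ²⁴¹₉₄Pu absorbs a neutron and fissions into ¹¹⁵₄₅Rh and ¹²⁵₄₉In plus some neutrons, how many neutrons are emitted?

2

Conserve mass number: 242 = 115 + 125 + k, so k = 242 − 240 = 2.
Check atomic number: 94 = 45 + 49 + 0 = 94. ✓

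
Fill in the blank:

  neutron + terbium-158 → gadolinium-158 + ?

proton

Conserve mass number: 1 + 158 = 158 + A, so A = 1.
Conserve atomic number: 0 + 65 = 64 + Z, so Z = 1.
A = 1 and Z = 1 is hydrogen-1 — a proton.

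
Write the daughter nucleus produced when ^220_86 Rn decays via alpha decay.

Po-216

Alpha decay: mass number changes by -4, atomic number by -2.
A: 220 − 4 = 216; Z: 86 − 2 = 84.
Z = 84 is polonium, so the daughter is ^216_84 Po.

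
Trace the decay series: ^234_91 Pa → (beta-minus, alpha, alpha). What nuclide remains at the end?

Ra-226

Start: (A, Z) = (234, 91).
After β⁻: (234, 92).
After α: (230, 90).
After α: (226, 88).
Z = 88 is radium.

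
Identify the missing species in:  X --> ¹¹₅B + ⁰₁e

C-11

Conserve mass number: A = 11 + 0, so A = 11.
Conserve atomic number: Z = 5 + 1, so Z = 6.
Z = 6 is carbon, so the species is ¹¹₆C.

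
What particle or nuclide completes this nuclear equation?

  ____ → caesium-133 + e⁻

Xe-133

Conserve mass number: A = 133 + 0, so A = 133.
Conserve atomic number: Z = 55 − 1, so Z = 54.
Z = 54 is xenon, so the species is xenon-133.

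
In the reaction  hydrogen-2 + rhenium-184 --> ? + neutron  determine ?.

Os-185

Conserve mass number: 2 + 184 = A + 1, so A = 185.
Conserve atomic number: 1 + 75 = Z + 0, so Z = 76.
Z = 76 is osmium, so the species is osmium-185.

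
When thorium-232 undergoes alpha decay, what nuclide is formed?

Ra-228

Alpha decay: mass number changes by -4, atomic number by -2.
A: 232 − 4 = 228; Z: 90 − 2 = 88.
Z = 88 is radium, so the daughter is radium-228.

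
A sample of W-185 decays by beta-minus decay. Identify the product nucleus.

Beta-minus decay: mass number changes by +0, atomic number by +1.
A: 185 = 185; Z: 74 + 1 = 75.
Z = 75 is rhenium, so the daughter is Re-185.

Re-185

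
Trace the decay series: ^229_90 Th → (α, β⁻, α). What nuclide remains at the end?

Fr-221

Start: (A, Z) = (229, 90).
After α: (225, 88).
After β⁻: (225, 89).
After α: (221, 87).
Z = 87 is francium.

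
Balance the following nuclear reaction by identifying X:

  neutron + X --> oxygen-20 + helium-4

Conserve mass number: 1 + A = 20 + 4, so A = 23.
Conserve atomic number: 0 + Z = 8 + 2, so Z = 10.
Z = 10 is neon, so the species is neon-23.

Ne-23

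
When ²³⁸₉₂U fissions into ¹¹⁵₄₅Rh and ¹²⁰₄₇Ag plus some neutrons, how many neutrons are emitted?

3

Conserve mass number: 238 = 115 + 120 + k, so k = 238 − 235 = 3.
Check atomic number: 92 = 45 + 47 + 0 = 92. ✓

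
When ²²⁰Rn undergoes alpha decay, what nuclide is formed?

Alpha decay: mass number changes by -4, atomic number by -2.
A: 220 − 4 = 216; Z: 86 − 2 = 84.
Z = 84 is polonium, so the daughter is ²¹⁶Po.

Po-216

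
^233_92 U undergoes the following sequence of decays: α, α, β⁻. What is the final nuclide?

Ac-225

Start: (A, Z) = (233, 92).
After α: (229, 90).
After α: (225, 88).
After β⁻: (225, 89).
Z = 89 is actinium.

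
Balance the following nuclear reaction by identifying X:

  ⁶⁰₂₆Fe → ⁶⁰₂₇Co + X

Conserve mass number: 60 = 60 + A, so A = 0.
Conserve atomic number: 26 = 27 + Z, so Z = -1.
A = 0 and Z = -1 is ⁰₋₁e — a beta-minus particle.

beta-minus particle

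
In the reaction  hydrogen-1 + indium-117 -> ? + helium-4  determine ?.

Cd-114

Conserve mass number: 1 + 117 = A + 4, so A = 114.
Conserve atomic number: 1 + 49 = Z + 2, so Z = 48.
Z = 48 is cadmium, so the species is cadmium-114.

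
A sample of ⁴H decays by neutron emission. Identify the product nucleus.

H-3

Neutron emission: mass number changes by -1, atomic number by +0.
A: 4 − 1 = 3; Z: 1 = 1.
Z = 1 is hydrogen, so the daughter is ³H.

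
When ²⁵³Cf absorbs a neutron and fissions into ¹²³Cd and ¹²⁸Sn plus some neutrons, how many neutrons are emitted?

3

Conserve mass number: 254 = 123 + 128 + k, so k = 254 − 251 = 3.
Check atomic number: 98 = 48 + 50 + 0 = 98. ✓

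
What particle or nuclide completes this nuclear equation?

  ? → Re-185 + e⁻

Conserve mass number: A = 185 + 0, so A = 185.
Conserve atomic number: Z = 75 − 1, so Z = 74.
Z = 74 is tungsten, so the species is W-185.

W-185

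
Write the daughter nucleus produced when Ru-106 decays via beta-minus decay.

Rh-106

Beta-minus decay: mass number changes by +0, atomic number by +1.
A: 106 = 106; Z: 44 + 1 = 45.
Z = 45 is rhodium, so the daughter is Rh-106.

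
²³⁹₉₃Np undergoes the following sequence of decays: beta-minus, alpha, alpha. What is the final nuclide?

Start: (A, Z) = (239, 93).
After β⁻: (239, 94).
After α: (235, 92).
After α: (231, 90).
Z = 90 is thorium.

Th-231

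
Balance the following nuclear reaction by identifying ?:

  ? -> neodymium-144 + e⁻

Conserve mass number: A = 144 + 0, so A = 144.
Conserve atomic number: Z = 60 − 1, so Z = 59.
Z = 59 is praseodymium, so the species is praseodymium-144.

Pr-144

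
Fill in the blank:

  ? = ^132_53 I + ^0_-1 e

Te-132

Conserve mass number: A = 132 + 0, so A = 132.
Conserve atomic number: Z = 53 − 1, so Z = 52.
Z = 52 is tellurium, so the species is ^132_52 Te.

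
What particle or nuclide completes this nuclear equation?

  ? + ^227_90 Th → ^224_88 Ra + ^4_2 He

Conserve mass number: A + 227 = 224 + 4, so A = 1.
Conserve atomic number: Z + 90 = 88 + 2, so Z = 0.
A = 1 and Z = 0 is ^1_0 n — a neutron.

neutron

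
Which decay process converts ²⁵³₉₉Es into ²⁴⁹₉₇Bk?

ΔA = 249 − 253 = -4; ΔZ = 97 − 99 = -2.
A drops by 4 and Z drops by 2 — the signature of alpha emission.

alpha decay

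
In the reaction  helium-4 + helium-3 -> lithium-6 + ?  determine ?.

proton

Conserve mass number: 4 + 3 = 6 + A, so A = 1.
Conserve atomic number: 2 + 2 = 3 + Z, so Z = 1.
A = 1 and Z = 1 is hydrogen-1 — a proton.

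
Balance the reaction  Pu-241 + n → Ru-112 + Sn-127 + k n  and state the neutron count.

3

Conserve mass number: 242 = 112 + 127 + k, so k = 242 − 239 = 3.
Check atomic number: 94 = 44 + 50 + 0 = 94. ✓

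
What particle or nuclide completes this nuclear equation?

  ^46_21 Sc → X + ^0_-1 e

Ti-46

Conserve mass number: 46 = A + 0, so A = 46.
Conserve atomic number: 21 = Z − 1, so Z = 22.
Z = 22 is titanium, so the species is ^46_22 Ti.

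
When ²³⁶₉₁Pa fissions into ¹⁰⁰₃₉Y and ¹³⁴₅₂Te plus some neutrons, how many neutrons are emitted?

Conserve mass number: 236 = 100 + 134 + k, so k = 236 − 234 = 2.
Check atomic number: 91 = 39 + 52 + 0 = 91. ✓

2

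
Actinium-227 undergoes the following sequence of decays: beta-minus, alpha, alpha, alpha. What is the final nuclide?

Start: (A, Z) = (227, 89).
After β⁻: (227, 90).
After α: (223, 88).
After α: (219, 86).
After α: (215, 84).
Z = 84 is polonium.

Po-215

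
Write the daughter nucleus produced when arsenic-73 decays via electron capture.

Electron capture: mass number changes by +0, atomic number by -1.
A: 73 = 73; Z: 33 − 1 = 32.
Z = 32 is germanium, so the daughter is germanium-73.

Ge-73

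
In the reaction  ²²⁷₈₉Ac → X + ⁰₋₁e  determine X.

Conserve mass number: 227 = A + 0, so A = 227.
Conserve atomic number: 89 = Z − 1, so Z = 90.
Z = 90 is thorium, so the species is ²²⁷₉₀Th.

Th-227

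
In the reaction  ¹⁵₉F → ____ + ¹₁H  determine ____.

Conserve mass number: 15 = A + 1, so A = 14.
Conserve atomic number: 9 = Z + 1, so Z = 8.
Z = 8 is oxygen, so the species is ¹⁴₈O.

O-14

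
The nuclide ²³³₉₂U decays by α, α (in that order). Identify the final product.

Start: (A, Z) = (233, 92).
After α: (229, 90).
After α: (225, 88).
Z = 88 is radium.

Ra-225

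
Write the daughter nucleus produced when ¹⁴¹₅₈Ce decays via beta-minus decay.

Beta-minus decay: mass number changes by +0, atomic number by +1.
A: 141 = 141; Z: 58 + 1 = 59.
Z = 59 is praseodymium, so the daughter is ¹⁴¹₅₉Pr.

Pr-141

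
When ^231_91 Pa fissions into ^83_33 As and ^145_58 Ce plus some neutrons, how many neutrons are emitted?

3

Conserve mass number: 231 = 83 + 145 + k, so k = 231 − 228 = 3.
Check atomic number: 91 = 33 + 58 + 0 = 91. ✓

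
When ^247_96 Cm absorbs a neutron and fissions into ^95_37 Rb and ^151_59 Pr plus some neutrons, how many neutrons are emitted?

Conserve mass number: 248 = 95 + 151 + k, so k = 248 − 246 = 2.
Check atomic number: 96 = 37 + 59 + 0 = 96. ✓

2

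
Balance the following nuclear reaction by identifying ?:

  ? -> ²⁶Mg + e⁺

Al-26

Conserve mass number: A = 26 + 0, so A = 26.
Conserve atomic number: Z = 12 + 1, so Z = 13.
Z = 13 is aluminium, so the species is ²⁶Al.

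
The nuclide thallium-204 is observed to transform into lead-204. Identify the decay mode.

beta-minus decay

ΔA = 204 − 204 = 0; ΔZ = 82 − 81 = +1.
A is unchanged and Z rises by 1 — a neutron has become a proton (β⁻ decay).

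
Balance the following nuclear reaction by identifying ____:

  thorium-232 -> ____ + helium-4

Ra-228

Conserve mass number: 232 = A + 4, so A = 228.
Conserve atomic number: 90 = Z + 2, so Z = 88.
Z = 88 is radium, so the species is radium-228.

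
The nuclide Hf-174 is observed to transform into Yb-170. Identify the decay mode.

ΔA = 170 − 174 = -4; ΔZ = 70 − 72 = -2.
A drops by 4 and Z drops by 2 — the signature of alpha emission.

alpha decay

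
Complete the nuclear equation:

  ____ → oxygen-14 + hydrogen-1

Conserve mass number: A = 14 + 1, so A = 15.
Conserve atomic number: Z = 8 + 1, so Z = 9.
Z = 9 is fluorine, so the species is fluorine-15.

F-15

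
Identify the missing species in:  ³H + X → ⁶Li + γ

Conserve mass number: 3 + A = 6 + 0, so A = 3.
Conserve atomic number: 1 + Z = 3 + 0, so Z = 2.
Z = 2 is helium, so the species is ³He.

He-3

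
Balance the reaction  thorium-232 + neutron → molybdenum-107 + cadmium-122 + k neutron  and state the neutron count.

Conserve mass number: 233 = 107 + 122 + k, so k = 233 − 229 = 4.
Check atomic number: 90 = 42 + 48 + 0 = 90. ✓

4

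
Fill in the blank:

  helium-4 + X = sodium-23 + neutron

F-20

Conserve mass number: 4 + A = 23 + 1, so A = 20.
Conserve atomic number: 2 + Z = 11 + 0, so Z = 9.
Z = 9 is fluorine, so the species is fluorine-20.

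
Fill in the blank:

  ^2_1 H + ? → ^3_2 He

proton

Conserve mass number: 2 + A = 3, so A = 1.
Conserve atomic number: 1 + Z = 2, so Z = 1.
A = 1 and Z = 1 is ^1_1 H — a proton.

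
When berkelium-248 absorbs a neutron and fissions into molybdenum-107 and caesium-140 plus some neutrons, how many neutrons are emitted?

2

Conserve mass number: 249 = 107 + 140 + k, so k = 249 − 247 = 2.
Check atomic number: 97 = 42 + 55 + 0 = 97. ✓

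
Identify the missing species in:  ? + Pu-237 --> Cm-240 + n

Conserve mass number: A + 237 = 240 + 1, so A = 4.
Conserve atomic number: Z + 94 = 96 + 0, so Z = 2.
A = 4 and Z = 2 is He-4 — an alpha particle.

alpha particle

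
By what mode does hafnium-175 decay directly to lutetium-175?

ΔA = 175 − 175 = 0; ΔZ = 71 − 72 = -1.
A is unchanged and Z drops by 1 — a proton has become a neutron (β⁺ emission or electron capture).

beta-plus decay or electron capture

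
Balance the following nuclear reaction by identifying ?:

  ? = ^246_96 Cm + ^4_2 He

Conserve mass number: A = 246 + 4, so A = 250.
Conserve atomic number: Z = 96 + 2, so Z = 98.
Z = 98 is californium, so the species is ^250_98 Cf.

Cf-250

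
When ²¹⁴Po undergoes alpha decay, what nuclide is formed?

Alpha decay: mass number changes by -4, atomic number by -2.
A: 214 − 4 = 210; Z: 84 − 2 = 82.
Z = 82 is lead, so the daughter is ²¹⁰Pb.

Pb-210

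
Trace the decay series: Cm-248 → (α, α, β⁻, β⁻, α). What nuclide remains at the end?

U-236

Start: (A, Z) = (248, 96).
After α: (244, 94).
After α: (240, 92).
After β⁻: (240, 93).
After β⁻: (240, 94).
After α: (236, 92).
Z = 92 is uranium.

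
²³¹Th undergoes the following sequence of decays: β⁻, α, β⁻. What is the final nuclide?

Start: (A, Z) = (231, 90).
After β⁻: (231, 91).
After α: (227, 89).
After β⁻: (227, 90).
Z = 90 is thorium.

Th-227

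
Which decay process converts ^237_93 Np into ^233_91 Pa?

ΔA = 233 − 237 = -4; ΔZ = 91 − 93 = -2.
A drops by 4 and Z drops by 2 — the signature of alpha emission.

alpha decay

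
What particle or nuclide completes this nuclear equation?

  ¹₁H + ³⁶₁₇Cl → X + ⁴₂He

Conserve mass number: 1 + 36 = A + 4, so A = 33.
Conserve atomic number: 1 + 17 = Z + 2, so Z = 16.
Z = 16 is sulfur, so the species is ³³₁₆S.

S-33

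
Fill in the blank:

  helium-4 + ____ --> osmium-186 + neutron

Conserve mass number: 4 + A = 186 + 1, so A = 183.
Conserve atomic number: 2 + Z = 76 + 0, so Z = 74.
Z = 74 is tungsten, so the species is tungsten-183.

W-183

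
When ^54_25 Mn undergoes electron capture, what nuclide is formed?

Electron capture: mass number changes by +0, atomic number by -1.
A: 54 = 54; Z: 25 − 1 = 24.
Z = 24 is chromium, so the daughter is ^54_24 Cr.

Cr-54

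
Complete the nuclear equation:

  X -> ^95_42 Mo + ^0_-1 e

Nb-95

Conserve mass number: A = 95 + 0, so A = 95.
Conserve atomic number: Z = 42 − 1, so Z = 41.
Z = 41 is niobium, so the species is ^95_41 Nb.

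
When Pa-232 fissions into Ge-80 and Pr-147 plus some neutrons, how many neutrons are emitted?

5

Conserve mass number: 232 = 80 + 147 + k, so k = 232 − 227 = 5.
Check atomic number: 91 = 32 + 59 + 0 = 91. ✓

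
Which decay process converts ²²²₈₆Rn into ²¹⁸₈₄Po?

ΔA = 218 − 222 = -4; ΔZ = 84 − 86 = -2.
A drops by 4 and Z drops by 2 — the signature of alpha emission.

alpha decay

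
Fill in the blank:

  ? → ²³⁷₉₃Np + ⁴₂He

Am-241

Conserve mass number: A = 237 + 4, so A = 241.
Conserve atomic number: Z = 93 + 2, so Z = 95.
Z = 95 is americium, so the species is ²⁴¹₉₅Am.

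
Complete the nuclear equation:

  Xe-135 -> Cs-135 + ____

beta-minus particle

Conserve mass number: 135 = 135 + A, so A = 0.
Conserve atomic number: 54 = 55 + Z, so Z = -1.
A = 0 and Z = -1 is e⁻ — a beta-minus particle.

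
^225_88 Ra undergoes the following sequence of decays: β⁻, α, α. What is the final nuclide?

Start: (A, Z) = (225, 88).
After β⁻: (225, 89).
After α: (221, 87).
After α: (217, 85).
Z = 85 is astatine.

At-217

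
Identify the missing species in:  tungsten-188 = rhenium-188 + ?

beta-minus particle

Conserve mass number: 188 = 188 + A, so A = 0.
Conserve atomic number: 74 = 75 + Z, so Z = -1.
A = 0 and Z = -1 is e⁻ — a beta-minus particle.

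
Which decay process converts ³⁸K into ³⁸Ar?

ΔA = 38 − 38 = 0; ΔZ = 18 − 19 = -1.
A is unchanged and Z drops by 1 — a proton has become a neutron (β⁺ emission or electron capture).

beta-plus decay or electron capture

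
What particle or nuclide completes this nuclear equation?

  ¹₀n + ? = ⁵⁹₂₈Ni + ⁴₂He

Conserve mass number: 1 + A = 59 + 4, so A = 62.
Conserve atomic number: 0 + Z = 28 + 2, so Z = 30.
Z = 30 is zinc, so the species is ⁶²₃₀Zn.

Zn-62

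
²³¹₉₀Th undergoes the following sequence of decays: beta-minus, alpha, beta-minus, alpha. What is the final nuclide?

Ra-223

Start: (A, Z) = (231, 90).
After β⁻: (231, 91).
After α: (227, 89).
After β⁻: (227, 90).
After α: (223, 88).
Z = 88 is radium.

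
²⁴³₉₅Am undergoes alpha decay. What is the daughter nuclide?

Np-239

Alpha decay: mass number changes by -4, atomic number by -2.
A: 243 − 4 = 239; Z: 95 − 2 = 93.
Z = 93 is neptunium, so the daughter is ²³⁹₉₃Np.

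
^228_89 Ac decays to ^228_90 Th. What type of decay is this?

beta-minus decay

ΔA = 228 − 228 = 0; ΔZ = 90 − 89 = +1.
A is unchanged and Z rises by 1 — a neutron has become a proton (β⁻ decay).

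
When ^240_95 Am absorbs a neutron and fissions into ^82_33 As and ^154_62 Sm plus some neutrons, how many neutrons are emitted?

5

Conserve mass number: 241 = 82 + 154 + k, so k = 241 − 236 = 5.
Check atomic number: 95 = 33 + 62 + 0 = 95. ✓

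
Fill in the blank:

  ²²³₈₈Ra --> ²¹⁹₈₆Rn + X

Conserve mass number: 223 = 219 + A, so A = 4.
Conserve atomic number: 88 = 86 + Z, so Z = 2.
A = 4 and Z = 2 is ⁴₂He — an alpha particle.

alpha particle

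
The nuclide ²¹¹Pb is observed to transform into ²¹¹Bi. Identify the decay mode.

beta-minus decay

ΔA = 211 − 211 = 0; ΔZ = 83 − 82 = +1.
A is unchanged and Z rises by 1 — a neutron has become a proton (β⁻ decay).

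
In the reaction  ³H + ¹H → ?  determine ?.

He-4

Conserve mass number: 3 + 1 = A, so A = 4.
Conserve atomic number: 1 + 1 = Z, so Z = 2.
A = 4 and Z = 2 is ⁴He — an alpha particle.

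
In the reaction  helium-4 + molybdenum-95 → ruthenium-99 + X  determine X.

Conserve mass number: 4 + 95 = 99 + A, so A = 0.
Conserve atomic number: 2 + 42 = 44 + Z, so Z = 0.
A = 0 and Z = 0 is γ — a gamma ray.

gamma ray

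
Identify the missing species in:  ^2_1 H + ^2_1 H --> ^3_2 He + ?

neutron

Conserve mass number: 2 + 2 = 3 + A, so A = 1.
Conserve atomic number: 1 + 1 = 2 + Z, so Z = 0.
A = 1 and Z = 0 is ^1_0 n — a neutron.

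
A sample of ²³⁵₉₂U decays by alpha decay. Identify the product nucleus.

Th-231

Alpha decay: mass number changes by -4, atomic number by -2.
A: 235 − 4 = 231; Z: 92 − 2 = 90.
Z = 90 is thorium, so the daughter is ²³¹₉₀Th.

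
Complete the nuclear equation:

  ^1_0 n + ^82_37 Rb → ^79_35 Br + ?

Conserve mass number: 1 + 82 = 79 + A, so A = 4.
Conserve atomic number: 0 + 37 = 35 + Z, so Z = 2.
A = 4 and Z = 2 is ^4_2 He — an alpha particle.

alpha particle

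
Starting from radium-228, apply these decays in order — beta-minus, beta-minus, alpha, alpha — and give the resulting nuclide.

Start: (A, Z) = (228, 88).
After β⁻: (228, 89).
After β⁻: (228, 90).
After α: (224, 88).
After α: (220, 86).
Z = 86 is radon.

Rn-220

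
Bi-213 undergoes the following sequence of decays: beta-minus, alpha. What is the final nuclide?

Pb-209

Start: (A, Z) = (213, 83).
After β⁻: (213, 84).
After α: (209, 82).
Z = 82 is lead.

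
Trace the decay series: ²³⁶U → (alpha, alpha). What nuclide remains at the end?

Ra-228

Start: (A, Z) = (236, 92).
After α: (232, 90).
After α: (228, 88).
Z = 88 is radium.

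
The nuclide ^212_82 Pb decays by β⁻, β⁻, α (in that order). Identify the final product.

Start: (A, Z) = (212, 82).
After β⁻: (212, 83).
After β⁻: (212, 84).
After α: (208, 82).
Z = 82 is lead.

Pb-208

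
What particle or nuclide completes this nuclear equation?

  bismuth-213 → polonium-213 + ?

beta-minus particle

Conserve mass number: 213 = 213 + A, so A = 0.
Conserve atomic number: 83 = 84 + Z, so Z = -1.
A = 0 and Z = -1 is e⁻ — a beta-minus particle.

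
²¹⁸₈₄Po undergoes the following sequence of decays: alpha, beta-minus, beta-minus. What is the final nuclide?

Po-214

Start: (A, Z) = (218, 84).
After α: (214, 82).
After β⁻: (214, 83).
After β⁻: (214, 84).
Z = 84 is polonium.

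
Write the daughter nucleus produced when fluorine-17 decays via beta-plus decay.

Beta-plus decay: mass number changes by +0, atomic number by -1.
A: 17 = 17; Z: 9 − 1 = 8.
Z = 8 is oxygen, so the daughter is oxygen-17.

O-17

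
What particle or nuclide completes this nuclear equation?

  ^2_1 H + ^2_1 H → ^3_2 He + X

Conserve mass number: 2 + 2 = 3 + A, so A = 1.
Conserve atomic number: 1 + 1 = 2 + Z, so Z = 0.
A = 1 and Z = 0 is ^1_0 n — a neutron.

neutron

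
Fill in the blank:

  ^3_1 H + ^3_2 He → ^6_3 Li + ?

gamma ray

Conserve mass number: 3 + 3 = 6 + A, so A = 0.
Conserve atomic number: 1 + 2 = 3 + Z, so Z = 0.
A = 0 and Z = 0 is ^0_0 γ — a gamma ray.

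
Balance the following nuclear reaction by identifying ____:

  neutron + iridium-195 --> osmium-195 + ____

proton

Conserve mass number: 1 + 195 = 195 + A, so A = 1.
Conserve atomic number: 0 + 77 = 76 + Z, so Z = 1.
A = 1 and Z = 1 is hydrogen-1 — a proton.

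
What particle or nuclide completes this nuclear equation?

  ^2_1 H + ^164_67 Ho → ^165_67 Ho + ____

proton

Conserve mass number: 2 + 164 = 165 + A, so A = 1.
Conserve atomic number: 1 + 67 = 67 + Z, so Z = 1.
A = 1 and Z = 1 is ^1_1 H — a proton.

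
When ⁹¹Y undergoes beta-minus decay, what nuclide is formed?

Beta-minus decay: mass number changes by +0, atomic number by +1.
A: 91 = 91; Z: 39 + 1 = 40.
Z = 40 is zirconium, so the daughter is ⁹¹Zr.

Zr-91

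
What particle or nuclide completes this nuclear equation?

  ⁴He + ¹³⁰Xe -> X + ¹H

Cs-133

Conserve mass number: 4 + 130 = A + 1, so A = 133.
Conserve atomic number: 2 + 54 = Z + 1, so Z = 55.
Z = 55 is caesium, so the species is ¹³³Cs.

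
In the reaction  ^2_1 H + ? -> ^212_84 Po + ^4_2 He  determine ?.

Conserve mass number: 2 + A = 212 + 4, so A = 214.
Conserve atomic number: 1 + Z = 84 + 2, so Z = 85.
Z = 85 is astatine, so the species is ^214_85 At.

At-214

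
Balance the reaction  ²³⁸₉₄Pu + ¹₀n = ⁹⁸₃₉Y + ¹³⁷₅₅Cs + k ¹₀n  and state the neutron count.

Conserve mass number: 239 = 98 + 137 + k, so k = 239 − 235 = 4.
Check atomic number: 94 = 39 + 55 + 0 = 94. ✓

4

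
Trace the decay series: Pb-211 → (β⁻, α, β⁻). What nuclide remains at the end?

Start: (A, Z) = (211, 82).
After β⁻: (211, 83).
After α: (207, 81).
After β⁻: (207, 82).
Z = 82 is lead.

Pb-207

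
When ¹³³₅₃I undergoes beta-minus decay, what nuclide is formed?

Beta-minus decay: mass number changes by +0, atomic number by +1.
A: 133 = 133; Z: 53 + 1 = 54.
Z = 54 is xenon, so the daughter is ¹³³₅₄Xe.

Xe-133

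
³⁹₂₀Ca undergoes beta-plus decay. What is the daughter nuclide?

Beta-plus decay: mass number changes by +0, atomic number by -1.
A: 39 = 39; Z: 20 − 1 = 19.
Z = 19 is potassium, so the daughter is ³⁹₁₉K.

K-39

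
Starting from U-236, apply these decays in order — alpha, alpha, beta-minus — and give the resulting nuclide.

Ac-228

Start: (A, Z) = (236, 92).
After α: (232, 90).
After α: (228, 88).
After β⁻: (228, 89).
Z = 89 is actinium.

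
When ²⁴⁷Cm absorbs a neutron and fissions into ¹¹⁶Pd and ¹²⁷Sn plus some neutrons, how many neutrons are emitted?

5

Conserve mass number: 248 = 116 + 127 + k, so k = 248 − 243 = 5.
Check atomic number: 96 = 46 + 50 + 0 = 96. ✓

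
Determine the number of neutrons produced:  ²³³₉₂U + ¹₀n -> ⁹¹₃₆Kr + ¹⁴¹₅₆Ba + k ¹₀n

Conserve mass number: 234 = 91 + 141 + k, so k = 234 − 232 = 2.
Check atomic number: 92 = 36 + 56 + 0 = 92. ✓

2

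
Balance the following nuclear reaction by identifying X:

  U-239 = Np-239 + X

beta-minus particle

Conserve mass number: 239 = 239 + A, so A = 0.
Conserve atomic number: 92 = 93 + Z, so Z = -1.
A = 0 and Z = -1 is e⁻ — a beta-minus particle.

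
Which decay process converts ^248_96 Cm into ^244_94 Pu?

alpha decay

ΔA = 244 − 248 = -4; ΔZ = 94 − 96 = -2.
A drops by 4 and Z drops by 2 — the signature of alpha emission.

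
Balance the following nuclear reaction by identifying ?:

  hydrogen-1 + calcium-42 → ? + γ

Sc-43

Conserve mass number: 1 + 42 = A + 0, so A = 43.
Conserve atomic number: 1 + 20 = Z + 0, so Z = 21.
Z = 21 is scandium, so the species is scandium-43.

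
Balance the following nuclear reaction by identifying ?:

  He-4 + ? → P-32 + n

Conserve mass number: 4 + A = 32 + 1, so A = 29.
Conserve atomic number: 2 + Z = 15 + 0, so Z = 13.
Z = 13 is aluminium, so the species is Al-29.

Al-29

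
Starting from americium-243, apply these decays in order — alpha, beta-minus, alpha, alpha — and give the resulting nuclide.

Th-231

Start: (A, Z) = (243, 95).
After α: (239, 93).
After β⁻: (239, 94).
After α: (235, 92).
After α: (231, 90).
Z = 90 is thorium.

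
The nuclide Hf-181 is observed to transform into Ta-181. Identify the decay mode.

beta-minus decay

ΔA = 181 − 181 = 0; ΔZ = 73 − 72 = +1.
A is unchanged and Z rises by 1 — a neutron has become a proton (β⁻ decay).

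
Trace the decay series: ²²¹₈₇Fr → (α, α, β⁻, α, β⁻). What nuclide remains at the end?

Bi-209

Start: (A, Z) = (221, 87).
After α: (217, 85).
After α: (213, 83).
After β⁻: (213, 84).
After α: (209, 82).
After β⁻: (209, 83).
Z = 83 is bismuth.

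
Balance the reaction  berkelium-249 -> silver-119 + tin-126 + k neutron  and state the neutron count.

Conserve mass number: 249 = 119 + 126 + k, so k = 249 − 245 = 4.
Check atomic number: 97 = 47 + 50 + 0 = 97. ✓

4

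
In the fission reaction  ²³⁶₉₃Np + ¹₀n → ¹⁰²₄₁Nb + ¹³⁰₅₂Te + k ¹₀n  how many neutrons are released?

5

Conserve mass number: 237 = 102 + 130 + k, so k = 237 − 232 = 5.
Check atomic number: 93 = 41 + 52 + 0 = 93. ✓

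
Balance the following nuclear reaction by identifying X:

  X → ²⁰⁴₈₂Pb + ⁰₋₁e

Conserve mass number: A = 204 + 0, so A = 204.
Conserve atomic number: Z = 82 − 1, so Z = 81.
Z = 81 is thallium, so the species is ²⁰⁴₈₁Tl.

Tl-204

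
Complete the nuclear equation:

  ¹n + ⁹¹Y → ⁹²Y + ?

Conserve mass number: 1 + 91 = 92 + A, so A = 0.
Conserve atomic number: 0 + 39 = 39 + Z, so Z = 0.
A = 0 and Z = 0 is γ — a gamma ray.

gamma ray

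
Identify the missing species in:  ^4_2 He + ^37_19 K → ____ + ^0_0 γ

Conserve mass number: 4 + 37 = A + 0, so A = 41.
Conserve atomic number: 2 + 19 = Z + 0, so Z = 21.
Z = 21 is scandium, so the species is ^41_21 Sc.

Sc-41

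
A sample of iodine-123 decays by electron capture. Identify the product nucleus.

Electron capture: mass number changes by +0, atomic number by -1.
A: 123 = 123; Z: 53 − 1 = 52.
Z = 52 is tellurium, so the daughter is tellurium-123.

Te-123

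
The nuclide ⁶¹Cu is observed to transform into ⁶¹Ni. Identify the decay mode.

beta-plus decay or electron capture

ΔA = 61 − 61 = 0; ΔZ = 28 − 29 = -1.
A is unchanged and Z drops by 1 — a proton has become a neutron (β⁺ emission or electron capture).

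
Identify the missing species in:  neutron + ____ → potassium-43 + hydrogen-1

Conserve mass number: 1 + A = 43 + 1, so A = 43.
Conserve atomic number: 0 + Z = 19 + 1, so Z = 20.
Z = 20 is calcium, so the species is calcium-43.

Ca-43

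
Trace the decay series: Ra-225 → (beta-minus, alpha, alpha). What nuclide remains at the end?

At-217

Start: (A, Z) = (225, 88).
After β⁻: (225, 89).
After α: (221, 87).
After α: (217, 85).
Z = 85 is astatine.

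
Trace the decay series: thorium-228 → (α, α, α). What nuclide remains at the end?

Start: (A, Z) = (228, 90).
After α: (224, 88).
After α: (220, 86).
After α: (216, 84).
Z = 84 is polonium.

Po-216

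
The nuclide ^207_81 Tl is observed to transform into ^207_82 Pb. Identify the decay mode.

beta-minus decay

ΔA = 207 − 207 = 0; ΔZ = 82 − 81 = +1.
A is unchanged and Z rises by 1 — a neutron has become a proton (β⁻ decay).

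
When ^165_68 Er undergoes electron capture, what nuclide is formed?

Electron capture: mass number changes by +0, atomic number by -1.
A: 165 = 165; Z: 68 − 1 = 67.
Z = 67 is holmium, so the daughter is ^165_67 Ho.

Ho-165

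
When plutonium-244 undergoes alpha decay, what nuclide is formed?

U-240

Alpha decay: mass number changes by -4, atomic number by -2.
A: 244 − 4 = 240; Z: 94 − 2 = 92.
Z = 92 is uranium, so the daughter is uranium-240.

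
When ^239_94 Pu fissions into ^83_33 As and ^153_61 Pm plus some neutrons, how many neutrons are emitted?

Conserve mass number: 239 = 83 + 153 + k, so k = 239 − 236 = 3.
Check atomic number: 94 = 33 + 61 + 0 = 94. ✓

3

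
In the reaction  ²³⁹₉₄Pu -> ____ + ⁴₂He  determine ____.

Conserve mass number: 239 = A + 4, so A = 235.
Conserve atomic number: 94 = Z + 2, so Z = 92.
Z = 92 is uranium, so the species is ²³⁵₉₂U.

U-235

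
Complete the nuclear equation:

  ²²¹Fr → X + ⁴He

Conserve mass number: 221 = A + 4, so A = 217.
Conserve atomic number: 87 = Z + 2, so Z = 85.
Z = 85 is astatine, so the species is ²¹⁷At.

At-217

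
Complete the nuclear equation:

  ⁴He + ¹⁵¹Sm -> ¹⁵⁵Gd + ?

Conserve mass number: 4 + 151 = 155 + A, so A = 0.
Conserve atomic number: 2 + 62 = 64 + Z, so Z = 0.
A = 0 and Z = 0 is γ — a gamma ray.

gamma ray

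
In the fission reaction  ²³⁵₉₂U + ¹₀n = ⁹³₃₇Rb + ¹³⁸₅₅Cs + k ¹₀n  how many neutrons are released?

5

Conserve mass number: 236 = 93 + 138 + k, so k = 236 − 231 = 5.
Check atomic number: 92 = 37 + 55 + 0 = 92. ✓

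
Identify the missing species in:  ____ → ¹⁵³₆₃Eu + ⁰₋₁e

Conserve mass number: A = 153 + 0, so A = 153.
Conserve atomic number: Z = 63 − 1, so Z = 62.
Z = 62 is samarium, so the species is ¹⁵³₆₂Sm.

Sm-153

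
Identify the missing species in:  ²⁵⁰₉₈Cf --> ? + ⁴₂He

Cm-246

Conserve mass number: 250 = A + 4, so A = 246.
Conserve atomic number: 98 = Z + 2, so Z = 96.
Z = 96 is curium, so the species is ²⁴⁶₉₆Cm.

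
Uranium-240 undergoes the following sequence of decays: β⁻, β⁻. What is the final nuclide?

Start: (A, Z) = (240, 92).
After β⁻: (240, 93).
After β⁻: (240, 94).
Z = 94 is plutonium.

Pu-240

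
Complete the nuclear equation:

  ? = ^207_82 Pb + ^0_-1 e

Conserve mass number: A = 207 + 0, so A = 207.
Conserve atomic number: Z = 82 − 1, so Z = 81.
Z = 81 is thallium, so the species is ^207_81 Tl.

Tl-207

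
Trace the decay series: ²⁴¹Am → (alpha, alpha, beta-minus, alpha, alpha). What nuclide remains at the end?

Start: (A, Z) = (241, 95).
After α: (237, 93).
After α: (233, 91).
After β⁻: (233, 92).
After α: (229, 90).
After α: (225, 88).
Z = 88 is radium.

Ra-225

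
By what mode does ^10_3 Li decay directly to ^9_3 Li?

ΔA = 9 − 10 = -1; ΔZ = 3 − 3 = +0.
A drops by 1 with Z unchanged — a neutron was emitted.

neutron emission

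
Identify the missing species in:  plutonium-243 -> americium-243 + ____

Conserve mass number: 243 = 243 + A, so A = 0.
Conserve atomic number: 94 = 95 + Z, so Z = -1.
A = 0 and Z = -1 is e⁻ — a beta-minus particle.

beta-minus particle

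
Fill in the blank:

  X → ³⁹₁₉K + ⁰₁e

Ca-39

Conserve mass number: A = 39 + 0, so A = 39.
Conserve atomic number: Z = 19 + 1, so Z = 20.
Z = 20 is calcium, so the species is ³⁹₂₀Ca.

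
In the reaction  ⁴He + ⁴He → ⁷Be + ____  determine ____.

Conserve mass number: 4 + 4 = 7 + A, so A = 1.
Conserve atomic number: 2 + 2 = 4 + Z, so Z = 0.
A = 1 and Z = 0 is ¹n — a neutron.

neutron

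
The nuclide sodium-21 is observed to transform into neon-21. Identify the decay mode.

ΔA = 21 − 21 = 0; ΔZ = 10 − 11 = -1.
A is unchanged and Z drops by 1 — a proton has become a neutron (β⁺ emission or electron capture).

beta-plus decay or electron capture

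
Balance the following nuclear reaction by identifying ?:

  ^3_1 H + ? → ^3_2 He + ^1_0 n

Conserve mass number: 3 + A = 3 + 1, so A = 1.
Conserve atomic number: 1 + Z = 2 + 0, so Z = 1.
A = 1 and Z = 1 is ^1_1 H — a proton.

proton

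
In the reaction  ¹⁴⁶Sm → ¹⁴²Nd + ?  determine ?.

alpha particle

Conserve mass number: 146 = 142 + A, so A = 4.
Conserve atomic number: 62 = 60 + Z, so Z = 2.
A = 4 and Z = 2 is ⁴He — an alpha particle.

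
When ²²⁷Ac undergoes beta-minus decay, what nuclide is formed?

Th-227

Beta-minus decay: mass number changes by +0, atomic number by +1.
A: 227 = 227; Z: 89 + 1 = 90.
Z = 90 is thorium, so the daughter is ²²⁷Th.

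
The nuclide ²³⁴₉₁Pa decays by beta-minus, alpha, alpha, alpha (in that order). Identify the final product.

Rn-222

Start: (A, Z) = (234, 91).
After β⁻: (234, 92).
After α: (230, 90).
After α: (226, 88).
After α: (222, 86).
Z = 86 is radon.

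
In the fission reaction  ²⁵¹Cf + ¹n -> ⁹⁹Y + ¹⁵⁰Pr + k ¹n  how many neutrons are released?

Conserve mass number: 252 = 99 + 150 + k, so k = 252 − 249 = 3.
Check atomic number: 98 = 39 + 59 + 0 = 98. ✓

3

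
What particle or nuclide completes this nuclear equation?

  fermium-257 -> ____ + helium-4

Cf-253

Conserve mass number: 257 = A + 4, so A = 253.
Conserve atomic number: 100 = Z + 2, so Z = 98.
Z = 98 is californium, so the species is californium-253.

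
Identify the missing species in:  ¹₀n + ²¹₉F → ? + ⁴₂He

Conserve mass number: 1 + 21 = A + 4, so A = 18.
Conserve atomic number: 0 + 9 = Z + 2, so Z = 7.
Z = 7 is nitrogen, so the species is ¹⁸₇N.

N-18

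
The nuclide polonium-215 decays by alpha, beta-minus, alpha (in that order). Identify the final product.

Tl-207

Start: (A, Z) = (215, 84).
After α: (211, 82).
After β⁻: (211, 83).
After α: (207, 81).
Z = 81 is thallium.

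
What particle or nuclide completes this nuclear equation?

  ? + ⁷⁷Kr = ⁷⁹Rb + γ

deuteron

Conserve mass number: A + 77 = 79 + 0, so A = 2.
Conserve atomic number: Z + 36 = 37 + 0, so Z = 1.
A = 2 and Z = 1 is ²H — a deuteron.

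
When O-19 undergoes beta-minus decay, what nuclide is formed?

Beta-minus decay: mass number changes by +0, atomic number by +1.
A: 19 = 19; Z: 8 + 1 = 9.
Z = 9 is fluorine, so the daughter is F-19.

F-19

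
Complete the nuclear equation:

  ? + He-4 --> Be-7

He-3

Conserve mass number: A + 4 = 7, so A = 3.
Conserve atomic number: Z + 2 = 4, so Z = 2.
Z = 2 is helium, so the species is He-3.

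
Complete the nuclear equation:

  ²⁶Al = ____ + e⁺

Conserve mass number: 26 = A + 0, so A = 26.
Conserve atomic number: 13 = Z + 1, so Z = 12.
Z = 12 is magnesium, so the species is ²⁶Mg.

Mg-26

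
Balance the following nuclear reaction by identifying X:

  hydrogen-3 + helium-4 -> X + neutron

Conserve mass number: 3 + 4 = A + 1, so A = 6.
Conserve atomic number: 1 + 2 = Z + 0, so Z = 3.
Z = 3 is lithium, so the species is lithium-6.

Li-6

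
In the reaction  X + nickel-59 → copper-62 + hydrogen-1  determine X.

Conserve mass number: A + 59 = 62 + 1, so A = 4.
Conserve atomic number: Z + 28 = 29 + 1, so Z = 2.
A = 4 and Z = 2 is helium-4 — an alpha particle.

alpha particle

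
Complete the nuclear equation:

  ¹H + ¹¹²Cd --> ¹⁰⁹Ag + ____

alpha particle

Conserve mass number: 1 + 112 = 109 + A, so A = 4.
Conserve atomic number: 1 + 48 = 47 + Z, so Z = 2.
A = 4 and Z = 2 is ⁴He — an alpha particle.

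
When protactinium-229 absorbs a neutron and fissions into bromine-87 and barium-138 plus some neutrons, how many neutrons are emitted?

Conserve mass number: 230 = 87 + 138 + k, so k = 230 − 225 = 5.
Check atomic number: 91 = 35 + 56 + 0 = 91. ✓

5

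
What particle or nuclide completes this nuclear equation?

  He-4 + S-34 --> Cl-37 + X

Conserve mass number: 4 + 34 = 37 + A, so A = 1.
Conserve atomic number: 2 + 16 = 17 + Z, so Z = 1.
A = 1 and Z = 1 is H-1 — a proton.

proton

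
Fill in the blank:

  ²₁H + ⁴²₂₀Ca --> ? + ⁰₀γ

Conserve mass number: 2 + 42 = A + 0, so A = 44.
Conserve atomic number: 1 + 20 = Z + 0, so Z = 21.
Z = 21 is scandium, so the species is ⁴⁴₂₁Sc.

Sc-44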